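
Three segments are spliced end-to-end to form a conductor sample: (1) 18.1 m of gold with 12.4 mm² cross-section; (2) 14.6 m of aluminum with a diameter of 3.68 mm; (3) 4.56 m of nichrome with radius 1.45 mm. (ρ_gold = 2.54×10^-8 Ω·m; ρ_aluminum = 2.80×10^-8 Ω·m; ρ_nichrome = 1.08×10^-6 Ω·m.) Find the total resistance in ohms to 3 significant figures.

Seg 1: A = 12.4 mm² = 1.240e-05 m²
R_1 = (2.54×10^-8)(18.1)/(1.240e-05) = 0.03708 Ω
Seg 2: A = π(d/2)² = π(1.8400e-03 m)² = 1.064e-05 m²
R_2 = (2.80×10^-8)(14.6)/(1.064e-05) = 0.03843 Ω
Seg 3: A = πr² = π(1.4500e-03 m)² = 6.605e-06 m²
R_3 = (1.08×10^-6)(4.56)/(6.605e-06) = 0.7456 Ω
R_total = R_1 + R_2 + R_3 = 0.821 Ω

0.821 Ω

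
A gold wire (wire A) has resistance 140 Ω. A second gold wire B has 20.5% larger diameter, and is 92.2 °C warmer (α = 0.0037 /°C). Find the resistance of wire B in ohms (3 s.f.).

R ∝ ρL/d² with ρ ∝ (1+αΔT), so R_B/R_A = (1 + 20.5/100)⁻² × (1 + 0.0037×92.2)
= 0.6887 × 1.341 = 0.9236
R_B = 0.9236 × 140 = 129 Ω

129 Ω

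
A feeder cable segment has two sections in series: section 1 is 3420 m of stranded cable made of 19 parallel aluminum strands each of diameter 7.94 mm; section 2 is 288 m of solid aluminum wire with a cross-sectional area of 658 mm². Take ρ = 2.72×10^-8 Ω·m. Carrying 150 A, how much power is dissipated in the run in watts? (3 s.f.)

2490 W

Section 1: A_strand = π(3.9700e-03)² = 4.951e-05 m²; R₁ = ρL/(N·A_s) = (2.72×10^-8)(3420)/(19×4.951e-05) = 0.09888 Ω
Section 2: A = 658 mm² = 6.580e-04 m²
R₂ = (2.72×10^-8)(288)/(6.580e-04) = 0.01191 Ω
R = R₁ + R₂ = 0.1108 Ω
P = I²R = (150)² × 0.1108 = 2490 W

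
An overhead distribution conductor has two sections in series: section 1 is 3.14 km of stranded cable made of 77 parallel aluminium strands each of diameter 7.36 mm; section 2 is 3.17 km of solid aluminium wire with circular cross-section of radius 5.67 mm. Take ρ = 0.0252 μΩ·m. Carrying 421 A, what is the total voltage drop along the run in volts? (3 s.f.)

ρ = 0.0252 μΩ·m = 2.52×10^-8 Ω·m
Section 1: A_strand = π(3.6800e-03)² = 4.254e-05 m²; R₁ = ρL/(N·A_s) = (2.52×10^-8)(3140)/(77×4.254e-05) = 0.02415 Ω
Section 2: A = πr² = π(5.6700e-03 m)² = 1.010e-04 m²
R₂ = (2.52×10^-8)(3170)/(1.010e-04) = 0.7909 Ω
R = R₁ + R₂ = 0.8151 Ω
V = IR = 421 × 0.8151 = 343 V

343 V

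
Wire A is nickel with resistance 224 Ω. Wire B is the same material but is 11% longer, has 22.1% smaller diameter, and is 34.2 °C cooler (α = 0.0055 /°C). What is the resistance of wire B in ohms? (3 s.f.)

R ∝ ρL/d² with ρ ∝ (1+αΔT), so R_B/R_A = (1 + 11/100) × (1 − 22.1/100)⁻² × (1 − 0.0055×34.2)
= 1.11 × 1.648 × 0.8119 = 1.485
R_B = 1.485 × 224 = 333 Ω

333 Ω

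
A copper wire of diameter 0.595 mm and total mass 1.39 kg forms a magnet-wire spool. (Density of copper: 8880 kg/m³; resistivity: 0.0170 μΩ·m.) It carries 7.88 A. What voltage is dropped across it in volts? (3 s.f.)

ρ = 0.0170 μΩ·m = 1.70×10^-8 Ω·m
A = π(d/2)² = π(2.9750e-04 m)² = 2.7805e-07 m²
L = m/(density·A) = 1.39/(8880×2.7805e-07) = 563 m
R = ρL/A = (1.70×10^-8)(563)/(2.7805e-07) = 34.42 Ω
V = IR = 7.88 × 34.42 = 271 V

271 V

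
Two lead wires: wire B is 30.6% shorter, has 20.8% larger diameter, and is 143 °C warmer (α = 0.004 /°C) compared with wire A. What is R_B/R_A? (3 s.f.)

R ∝ ρL/d² with ρ ∝ (1+αΔT), so R_B/R_A = (1 − 30.6/100) × (1 + 20.8/100)⁻² × (1 + 0.004×143)
= 0.694 × 0.6853 × 1.572 = 0.748

0.748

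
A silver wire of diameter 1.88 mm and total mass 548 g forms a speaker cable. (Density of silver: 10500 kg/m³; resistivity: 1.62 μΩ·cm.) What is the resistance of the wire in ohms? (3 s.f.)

ρ = 1.62 μΩ·cm = 1.62×10^-8 Ω·m
A = π(d/2)² = π(9.4000e-04 m)² = 2.7759e-06 m²
L = m/(density·A) = 0.548/(10500×2.7759e-06) = 18.8 m
R = ρL/A = (1.62×10^-8)(18.8)/(2.7759e-06) = 0.110 Ω

0.110 Ω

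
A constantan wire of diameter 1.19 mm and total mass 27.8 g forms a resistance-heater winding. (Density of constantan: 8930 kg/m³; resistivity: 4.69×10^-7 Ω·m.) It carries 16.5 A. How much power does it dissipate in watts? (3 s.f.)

321 W

A = π(d/2)² = π(5.9500e-04 m)² = 1.1122e-06 m²
L = m/(density·A) = 0.0278/(8930×1.1122e-06) = 2.799 m
R = ρL/A = (4.69×10^-7)(2.799)/(1.1122e-06) = 1.18 Ω
P = I²R = (16.5)² × 1.18 = 321 W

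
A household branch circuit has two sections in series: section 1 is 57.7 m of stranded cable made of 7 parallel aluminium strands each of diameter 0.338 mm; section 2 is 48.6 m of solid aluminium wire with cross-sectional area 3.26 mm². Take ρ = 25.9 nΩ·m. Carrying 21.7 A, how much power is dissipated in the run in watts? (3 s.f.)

ρ = 25.9 nΩ·m = 2.59×10^-8 Ω·m
Section 1: A_strand = π(1.6900e-04)² = 8.973e-08 m²; R₁ = ρL/(N·A_s) = (2.59×10^-8)(57.7)/(7×8.973e-08) = 2.379 Ω
Section 2: A = 3.26 mm² = 3.260e-06 m²
R₂ = (2.59×10^-8)(48.6)/(3.260e-06) = 0.3861 Ω
R = R₁ + R₂ = 2.765 Ω
P = I²R = (21.7)² × 2.765 = 1300 W

1300 W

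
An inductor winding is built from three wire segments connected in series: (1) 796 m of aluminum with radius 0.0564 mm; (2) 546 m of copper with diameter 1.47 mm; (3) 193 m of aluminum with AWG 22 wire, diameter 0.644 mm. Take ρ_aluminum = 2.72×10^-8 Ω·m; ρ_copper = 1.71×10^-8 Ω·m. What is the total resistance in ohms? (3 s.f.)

2190 Ω

Seg 1: A = πr² = π(5.6400e-05 m)² = 9.993e-09 m²
R_1 = (2.72×10^-8)(796)/(9.993e-09) = 2167 Ω
Seg 2: A = π(d/2)² = π(7.3500e-04 m)² = 1.697e-06 m²
R_2 = (1.71×10^-8)(546)/(1.697e-06) = 5.501 Ω
Seg 3: A = π(0.644/2 mm)² = π(3.2200e-04 m)² = 3.257e-07 m²
R_3 = (2.72×10^-8)(193)/(3.257e-07) = 16.12 Ω
R_total = R_1 + R_2 + R_3 = 2190 Ω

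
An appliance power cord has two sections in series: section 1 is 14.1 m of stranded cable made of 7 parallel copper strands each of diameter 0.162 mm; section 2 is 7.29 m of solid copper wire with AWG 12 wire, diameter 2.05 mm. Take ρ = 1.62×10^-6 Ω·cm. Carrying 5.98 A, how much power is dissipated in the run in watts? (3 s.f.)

ρ = 1.62×10^-6 Ω·cm = 1.62×10^-8 Ω·m
Section 1: A_strand = π(8.1000e-05)² = 2.061e-08 m²; R₁ = ρL/(N·A_s) = (1.62×10^-8)(14.1)/(7×2.061e-08) = 1.583 Ω
Section 2: A = π(2.05/2 mm)² = π(1.0250e-03 m)² = 3.301e-06 m²
R₂ = (1.62×10^-8)(7.29)/(3.301e-06) = 0.03578 Ω
R = R₁ + R₂ = 1.619 Ω
P = I²R = (5.98)² × 1.619 = 57.9 W

57.9 W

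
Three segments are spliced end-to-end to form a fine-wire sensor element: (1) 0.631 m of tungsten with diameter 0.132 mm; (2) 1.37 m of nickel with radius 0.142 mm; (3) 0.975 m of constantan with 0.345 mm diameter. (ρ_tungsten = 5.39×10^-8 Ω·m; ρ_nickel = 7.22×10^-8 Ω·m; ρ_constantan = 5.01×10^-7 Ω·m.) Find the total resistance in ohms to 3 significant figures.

9.27 Ω

Seg 1: A = π(d/2)² = π(6.6000e-05 m)² = 1.368e-08 m²
R_1 = (5.39×10^-8)(0.631)/(1.368e-08) = 2.485 Ω
Seg 2: A = πr² = π(1.4200e-04 m)² = 6.335e-08 m²
R_2 = (7.22×10^-8)(1.37)/(6.335e-08) = 1.561 Ω
Seg 3: A = π(d/2)² = π(1.7250e-04 m)² = 9.348e-08 m²
R_3 = (5.01×10^-7)(0.975)/(9.348e-08) = 5.225 Ω
R_total = R_1 + R_2 + R_3 = 9.27 Ω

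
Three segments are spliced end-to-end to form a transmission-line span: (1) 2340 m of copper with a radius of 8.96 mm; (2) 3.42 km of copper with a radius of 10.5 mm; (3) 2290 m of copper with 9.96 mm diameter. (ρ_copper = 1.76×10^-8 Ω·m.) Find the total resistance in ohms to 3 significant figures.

0.854 Ω

Seg 1: A = πr² = π(8.9600e-03 m)² = 2.522e-04 m²
R_1 = (1.76×10^-8)(2340)/(2.522e-04) = 0.1633 Ω
Seg 2: A = πr² = π(1.0500e-02 m)² = 3.464e-04 m²
R_2 = (1.76×10^-8)(3420)/(3.464e-04) = 0.1738 Ω
Seg 3: A = π(d/2)² = π(4.9800e-03 m)² = 7.791e-05 m²
R_3 = (1.76×10^-8)(2290)/(7.791e-05) = 0.5173 Ω
R_total = R_1 + R_2 + R_3 = 0.854 Ω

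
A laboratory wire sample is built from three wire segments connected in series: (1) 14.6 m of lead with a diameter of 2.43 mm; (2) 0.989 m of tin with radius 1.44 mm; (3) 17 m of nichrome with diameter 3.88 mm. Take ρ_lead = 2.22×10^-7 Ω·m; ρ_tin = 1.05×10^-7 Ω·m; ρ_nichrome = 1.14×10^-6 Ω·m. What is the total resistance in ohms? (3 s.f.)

Seg 1: A = π(d/2)² = π(1.2150e-03 m)² = 4.638e-06 m²
R_1 = (2.22×10^-7)(14.6)/(4.638e-06) = 0.6989 Ω
Seg 2: A = πr² = π(1.4400e-03 m)² = 6.514e-06 m²
R_2 = (1.05×10^-7)(0.989)/(6.514e-06) = 0.01594 Ω
Seg 3: A = π(d/2)² = π(1.9400e-03 m)² = 1.182e-05 m²
R_3 = (1.14×10^-6)(17)/(1.182e-05) = 1.639 Ω
R_total = R_1 + R_2 + R_3 = 2.35 Ω

2.35 Ω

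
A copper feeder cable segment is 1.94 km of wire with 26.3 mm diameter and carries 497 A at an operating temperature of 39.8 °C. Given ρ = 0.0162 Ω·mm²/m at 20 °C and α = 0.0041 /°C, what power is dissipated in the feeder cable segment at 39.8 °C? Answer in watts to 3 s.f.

ρ = 0.0162 Ω·mm²/m = 1.62×10^-8 Ω·m
A = π(d/2)² = π(1.3150e-02 m)² = 5.433e-04 m²
R₍20₎ = ρL/A = (1.62×10^-8)(1940)/(5.433e-04) = 0.05785 Ω
R₍39.8₎ = R₍20₎(1 + αΔT) = 0.05785 × (1 + 0.0041×19.8) = 0.06255 Ω
P = I²R = (497)² × 0.06255 = 15400 W

15400 W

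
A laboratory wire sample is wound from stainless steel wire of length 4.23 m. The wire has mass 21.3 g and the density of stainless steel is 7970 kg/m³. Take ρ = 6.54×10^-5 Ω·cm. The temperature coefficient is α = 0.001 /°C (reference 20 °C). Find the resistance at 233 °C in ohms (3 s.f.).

ρ = 6.54×10^-5 Ω·cm = 6.54×10^-7 Ω·m
A = m/(density·L) = 0.0213/(7970×4.23) = 6.3180e-07 m²
R = ρL/A = (6.54×10^-7)(4.23)/(6.3180e-07) = 4.379 Ω
R(233 °C) = 4.379 × (1 + 0.001×213) = 5.31 Ω

5.31 Ω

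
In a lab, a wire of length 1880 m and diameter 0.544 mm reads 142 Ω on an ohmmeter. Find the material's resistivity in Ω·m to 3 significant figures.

A = π(d/2)² = π(2.7200e-04 m)² = 2.324e-07 m²
ρ = RA/L = (142)(2.324e-07)/(1880) = 1.76×10^-8 Ω·m

1.76×10^-8 Ω·m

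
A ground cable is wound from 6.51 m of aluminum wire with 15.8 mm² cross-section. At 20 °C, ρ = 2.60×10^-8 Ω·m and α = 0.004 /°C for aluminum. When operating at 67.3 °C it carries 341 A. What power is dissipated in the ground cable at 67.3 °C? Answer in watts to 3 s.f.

1480 W

A = 15.8 mm² = 1.580e-05 m²
R₍20₎ = ρL/A = (2.60×10^-8)(6.51)/(1.580e-05) = 0.01071 Ω
R₍67.3₎ = R₍20₎(1 + αΔT) = 0.01071 × (1 + 0.004×47.3) = 0.01274 Ω
P = I²R = (341)² × 0.01274 = 1480 W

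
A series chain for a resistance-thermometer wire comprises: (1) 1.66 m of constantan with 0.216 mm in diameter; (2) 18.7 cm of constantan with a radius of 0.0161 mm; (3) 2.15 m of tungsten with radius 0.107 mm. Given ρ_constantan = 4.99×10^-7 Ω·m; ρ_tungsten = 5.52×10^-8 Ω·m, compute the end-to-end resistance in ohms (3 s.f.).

Seg 1: A = π(d/2)² = π(1.0800e-04 m)² = 3.664e-08 m²
R_1 = (4.99×10^-7)(1.66)/(3.664e-08) = 22.61 Ω
Seg 2: A = πr² = π(1.6100e-05 m)² = 8.143e-10 m²
R_2 = (4.99×10^-7)(0.187)/(8.143e-10) = 114.6 Ω
Seg 3: A = πr² = π(1.0700e-04 m)² = 3.597e-08 m²
R_3 = (5.52×10^-8)(2.15)/(3.597e-08) = 3.3 Ω
R_total = R_1 + R_2 + R_3 = 140 Ω

140 Ω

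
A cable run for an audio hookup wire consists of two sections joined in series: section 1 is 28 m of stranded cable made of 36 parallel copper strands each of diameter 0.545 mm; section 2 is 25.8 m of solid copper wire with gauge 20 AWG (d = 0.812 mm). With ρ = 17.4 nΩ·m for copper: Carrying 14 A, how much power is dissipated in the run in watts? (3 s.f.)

181 W

ρ = 17.4 nΩ·m = 1.74×10^-8 Ω·m
Section 1: A_strand = π(2.7250e-04)² = 2.333e-07 m²; R₁ = ρL/(N·A_s) = (1.74×10^-8)(28)/(36×2.333e-07) = 0.05801 Ω
Section 2: A = π(0.812/2 mm)² = π(4.0600e-04 m)² = 5.178e-07 m²
R₂ = (1.74×10^-8)(25.8)/(5.178e-07) = 0.8669 Ω
R = R₁ + R₂ = 0.9249 Ω
P = I²R = (14)² × 0.9249 = 181 W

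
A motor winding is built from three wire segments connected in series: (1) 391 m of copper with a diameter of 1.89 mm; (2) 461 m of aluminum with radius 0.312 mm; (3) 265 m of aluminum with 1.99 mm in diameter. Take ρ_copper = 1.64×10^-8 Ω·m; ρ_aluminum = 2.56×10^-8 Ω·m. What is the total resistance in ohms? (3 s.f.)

43.1 Ω

Seg 1: A = π(d/2)² = π(9.4500e-04 m)² = 2.806e-06 m²
R_1 = (1.64×10^-8)(391)/(2.806e-06) = 2.286 Ω
Seg 2: A = πr² = π(3.1200e-04 m)² = 3.058e-07 m²
R_2 = (2.56×10^-8)(461)/(3.058e-07) = 38.59 Ω
Seg 3: A = π(d/2)² = π(9.9500e-04 m)² = 3.110e-06 m²
R_3 = (2.56×10^-8)(265)/(3.110e-06) = 2.181 Ω
R_total = R_1 + R_2 + R_3 = 43.1 Ω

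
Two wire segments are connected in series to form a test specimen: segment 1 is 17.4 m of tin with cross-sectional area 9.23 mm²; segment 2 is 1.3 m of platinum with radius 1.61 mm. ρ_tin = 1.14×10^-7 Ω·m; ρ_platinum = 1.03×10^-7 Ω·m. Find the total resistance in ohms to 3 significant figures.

0.231 Ω

Segment 1: A = 9.23 mm² = 9.230e-06 m²
R₁ = ρL/A = (1.14×10^-7)(17.4)/(9.230e-06) = 0.2149 Ω
Segment 2: A = πr² = π(1.6100e-03 m)² = 8.143e-06 m²
R₂ = (1.03×10^-7)(1.3)/(8.143e-06) = 0.01644 Ω
R = R₁ + R₂ = 0.231 Ω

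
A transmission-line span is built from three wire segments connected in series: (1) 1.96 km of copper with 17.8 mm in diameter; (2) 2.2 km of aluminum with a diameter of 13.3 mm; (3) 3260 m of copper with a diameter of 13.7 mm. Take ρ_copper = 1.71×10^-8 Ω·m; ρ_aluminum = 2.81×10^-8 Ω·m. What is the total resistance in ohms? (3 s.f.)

0.958 Ω

Seg 1: A = π(d/2)² = π(8.9000e-03 m)² = 2.488e-04 m²
R_1 = (1.71×10^-8)(1960)/(2.488e-04) = 0.1347 Ω
Seg 2: A = π(d/2)² = π(6.6500e-03 m)² = 1.389e-04 m²
R_2 = (2.81×10^-8)(2200)/(1.389e-04) = 0.445 Ω
Seg 3: A = π(d/2)² = π(6.8500e-03 m)² = 1.474e-04 m²
R_3 = (1.71×10^-8)(3260)/(1.474e-04) = 0.3782 Ω
R_total = R_1 + R_2 + R_3 = 0.958 Ω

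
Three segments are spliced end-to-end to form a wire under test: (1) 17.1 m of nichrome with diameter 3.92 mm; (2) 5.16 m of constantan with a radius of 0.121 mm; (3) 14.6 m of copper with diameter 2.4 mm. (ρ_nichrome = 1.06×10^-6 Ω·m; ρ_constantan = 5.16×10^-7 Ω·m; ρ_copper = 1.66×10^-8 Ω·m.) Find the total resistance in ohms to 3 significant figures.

Seg 1: A = π(d/2)² = π(1.9600e-03 m)² = 1.207e-05 m²
R_1 = (1.06×10^-6)(17.1)/(1.207e-05) = 1.502 Ω
Seg 2: A = πr² = π(1.2100e-04 m)² = 4.600e-08 m²
R_2 = (5.16×10^-7)(5.16)/(4.600e-08) = 57.89 Ω
Seg 3: A = π(d/2)² = π(1.2000e-03 m)² = 4.524e-06 m²
R_3 = (1.66×10^-8)(14.6)/(4.524e-06) = 0.05357 Ω
R_total = R_1 + R_2 + R_3 = 59.4 Ω

59.4 Ω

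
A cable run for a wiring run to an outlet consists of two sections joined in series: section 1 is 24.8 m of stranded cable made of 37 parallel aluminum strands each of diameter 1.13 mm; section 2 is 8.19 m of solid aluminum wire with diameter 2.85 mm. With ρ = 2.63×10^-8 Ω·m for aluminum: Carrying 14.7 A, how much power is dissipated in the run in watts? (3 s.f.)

Section 1: A_strand = π(5.6500e-04)² = 1.003e-06 m²; R₁ = ρL/(N·A_s) = (2.63×10^-8)(24.8)/(37×1.003e-06) = 0.01758 Ω
Section 2: A = π(d/2)² = π(1.4250e-03 m)² = 6.379e-06 m²
R₂ = (2.63×10^-8)(8.19)/(6.379e-06) = 0.03376 Ω
R = R₁ + R₂ = 0.05134 Ω
P = I²R = (14.7)² × 0.05134 = 11.1 W

11.1 W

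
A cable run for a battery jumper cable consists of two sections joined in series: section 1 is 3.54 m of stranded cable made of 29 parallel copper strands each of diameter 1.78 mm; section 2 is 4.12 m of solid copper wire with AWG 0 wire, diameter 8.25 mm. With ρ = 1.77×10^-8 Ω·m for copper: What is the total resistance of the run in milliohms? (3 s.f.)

Section 1: A_strand = π(8.9000e-04)² = 2.488e-06 m²; R₁ = ρL/(N·A_s) = (1.77×10^-8)(3.54)/(29×2.488e-06) = 8.683×10^-4 Ω
Section 2: A = π(8.25/2 mm)² = π(4.1250e-03 m)² = 5.346e-05 m²
R₂ = (1.77×10^-8)(4.12)/(5.346e-05) = 0.001364 Ω
R = R₁ + R₂ = 2.23 mΩ

2.23 mΩ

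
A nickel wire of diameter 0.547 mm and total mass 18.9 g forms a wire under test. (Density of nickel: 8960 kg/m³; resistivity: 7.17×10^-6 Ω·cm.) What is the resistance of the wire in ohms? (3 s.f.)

ρ = 7.17×10^-6 Ω·cm = 7.17×10^-8 Ω·m
A = π(d/2)² = π(2.7350e-04 m)² = 2.3500e-07 m²
L = m/(density·A) = 0.0189/(8960×2.3500e-07) = 8.976 m
R = ρL/A = (7.17×10^-8)(8.976)/(2.3500e-07) = 2.74 Ω

2.74 Ω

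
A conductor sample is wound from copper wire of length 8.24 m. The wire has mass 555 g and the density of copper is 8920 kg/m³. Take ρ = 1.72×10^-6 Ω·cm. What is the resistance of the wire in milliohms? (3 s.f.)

18.8 mΩ

ρ = 1.72×10^-6 Ω·cm = 1.72×10^-8 Ω·m
A = m/(density·L) = 0.555/(8920×8.24) = 7.5509e-06 m²
R = ρL/A = (1.72×10^-8)(8.24)/(7.5509e-06) = 18.8 mΩ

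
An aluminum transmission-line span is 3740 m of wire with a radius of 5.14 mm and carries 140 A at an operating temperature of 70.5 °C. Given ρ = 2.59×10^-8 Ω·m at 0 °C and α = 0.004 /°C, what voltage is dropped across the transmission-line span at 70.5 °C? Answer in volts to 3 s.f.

A = πr² = π(5.1400e-03 m)² = 8.300e-05 m²
R₍0₎ = ρL/A = (2.59×10^-8)(3740)/(8.300e-05) = 1.167 Ω
R₍70.5₎ = R₍0₎(1 + αΔT) = 1.167 × (1 + 0.004×70.5) = 1.496 Ω
V = IR = 140 × 1.496 = 209 V

209 V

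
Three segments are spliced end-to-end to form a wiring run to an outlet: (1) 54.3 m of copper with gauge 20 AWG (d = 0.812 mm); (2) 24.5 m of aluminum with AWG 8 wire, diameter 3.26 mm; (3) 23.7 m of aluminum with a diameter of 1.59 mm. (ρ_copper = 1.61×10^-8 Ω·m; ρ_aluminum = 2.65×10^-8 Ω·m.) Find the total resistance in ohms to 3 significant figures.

Seg 1: A = π(0.812/2 mm)² = π(4.0600e-04 m)² = 5.178e-07 m²
R_1 = (1.61×10^-8)(54.3)/(5.178e-07) = 1.688 Ω
Seg 2: A = π(3.26/2 mm)² = π(1.6300e-03 m)² = 8.347e-06 m²
R_2 = (2.65×10^-8)(24.5)/(8.347e-06) = 0.07778 Ω
Seg 3: A = π(d/2)² = π(7.9500e-04 m)² = 1.986e-06 m²
R_3 = (2.65×10^-8)(23.7)/(1.986e-06) = 0.3163 Ω
R_total = R_1 + R_2 + R_3 = 2.08 Ω

2.08 Ω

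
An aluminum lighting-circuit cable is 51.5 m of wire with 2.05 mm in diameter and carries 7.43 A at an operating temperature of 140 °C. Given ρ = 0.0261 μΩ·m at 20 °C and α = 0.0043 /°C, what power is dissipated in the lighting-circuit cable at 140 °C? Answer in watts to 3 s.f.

ρ = 0.0261 μΩ·m = 2.61×10^-8 Ω·m
A = π(d/2)² = π(1.0250e-03 m)² = 3.301e-06 m²
R₍20₎ = ρL/A = (2.61×10^-8)(51.5)/(3.301e-06) = 0.4072 Ω
R₍140₎ = R₍20₎(1 + αΔT) = 0.4072 × (1 + 0.0043×120) = 0.6174 Ω
P = I²R = (7.43)² × 0.6174 = 34.1 W

34.1 W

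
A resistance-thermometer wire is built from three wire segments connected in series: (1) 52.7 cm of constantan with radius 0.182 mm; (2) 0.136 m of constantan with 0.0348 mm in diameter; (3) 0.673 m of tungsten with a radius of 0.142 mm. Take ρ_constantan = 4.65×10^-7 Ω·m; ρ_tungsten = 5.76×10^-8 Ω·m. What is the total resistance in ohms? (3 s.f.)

69.5 Ω

Seg 1: A = πr² = π(1.8200e-04 m)² = 1.041e-07 m²
R_1 = (4.65×10^-7)(0.527)/(1.041e-07) = 2.355 Ω
Seg 2: A = π(d/2)² = π(1.7400e-05 m)² = 9.511e-10 m²
R_2 = (4.65×10^-7)(0.136)/(9.511e-10) = 66.49 Ω
Seg 3: A = πr² = π(1.4200e-04 m)² = 6.335e-08 m²
R_3 = (5.76×10^-8)(0.673)/(6.335e-08) = 0.6119 Ω
R_total = R_1 + R_2 + R_3 = 69.5 Ω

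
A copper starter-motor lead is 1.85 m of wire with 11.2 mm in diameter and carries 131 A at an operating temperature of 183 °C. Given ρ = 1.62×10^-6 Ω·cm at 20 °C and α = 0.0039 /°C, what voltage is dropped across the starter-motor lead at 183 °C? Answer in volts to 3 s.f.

ρ = 1.62×10^-6 Ω·cm = 1.62×10^-8 Ω·m
A = π(d/2)² = π(5.6000e-03 m)² = 9.852e-05 m²
R₍20₎ = ρL/A = (1.62×10^-8)(1.85)/(9.852e-05) = 3.042×10^-4 Ω
R₍183₎ = R₍20₎(1 + αΔT) = 3.042×10^-4 × (1 + 0.0039×163) = 4.976×10^-4 Ω
V = IR = 131 × 4.976×10^-4 = 0.0652 V

0.0652 V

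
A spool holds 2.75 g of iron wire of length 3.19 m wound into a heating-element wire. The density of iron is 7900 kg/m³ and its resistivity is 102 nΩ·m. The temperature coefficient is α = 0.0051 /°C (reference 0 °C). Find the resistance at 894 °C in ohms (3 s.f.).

ρ = 102 nΩ·m = 1.02×10^-7 Ω·m
A = m/(density·L) = 0.00275/(7900×3.19) = 1.0912e-07 m²
R = ρL/A = (1.02×10^-7)(3.19)/(1.0912e-07) = 2.982 Ω
R(894 °C) = 2.982 × (1 + 0.0051×894) = 16.6 Ω

16.6 Ω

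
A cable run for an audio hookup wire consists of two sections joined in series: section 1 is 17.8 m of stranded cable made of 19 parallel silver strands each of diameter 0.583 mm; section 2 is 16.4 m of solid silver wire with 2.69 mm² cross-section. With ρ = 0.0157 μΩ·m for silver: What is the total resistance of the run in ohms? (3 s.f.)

0.151 Ω

ρ = 0.0157 μΩ·m = 1.57×10^-8 Ω·m
Section 1: A_strand = π(2.9150e-04)² = 2.669e-07 m²; R₁ = ρL/(N·A_s) = (1.57×10^-8)(17.8)/(19×2.669e-07) = 0.0551 Ω
Section 2: A = 2.69 mm² = 2.690e-06 m²
R₂ = (1.57×10^-8)(16.4)/(2.690e-06) = 0.09572 Ω
R = R₁ + R₂ = 0.151 Ω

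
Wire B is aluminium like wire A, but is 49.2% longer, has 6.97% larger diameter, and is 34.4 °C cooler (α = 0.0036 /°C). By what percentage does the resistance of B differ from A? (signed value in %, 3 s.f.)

R ∝ ρL/d² with ρ ∝ (1+αΔT), so R_B/R_A = (1 + 49.2/100) × (1 + 6.97/100)⁻² × (1 − 0.0036×34.4)
= 1.492 × 0.8739 × 0.8762 = 1.142
(R_B − R_A)/R_A = 1.142 − 1 = 14.2%

14.2%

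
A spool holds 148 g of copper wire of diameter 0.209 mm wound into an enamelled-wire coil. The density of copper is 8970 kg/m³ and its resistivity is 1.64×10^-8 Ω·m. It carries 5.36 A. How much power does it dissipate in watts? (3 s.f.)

A = π(d/2)² = π(1.0450e-04 m)² = 3.4307e-08 m²
L = m/(density·A) = 0.148/(8970×3.4307e-08) = 480.9 m
R = ρL/A = (1.64×10^-8)(480.9)/(3.4307e-08) = 229.9 Ω
P = I²R = (5.36)² × 229.9 = 6610 W

6610 W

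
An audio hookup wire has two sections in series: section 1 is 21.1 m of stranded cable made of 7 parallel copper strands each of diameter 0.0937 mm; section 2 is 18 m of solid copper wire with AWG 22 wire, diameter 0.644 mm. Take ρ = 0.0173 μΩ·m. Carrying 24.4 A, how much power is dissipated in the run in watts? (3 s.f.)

ρ = 0.0173 μΩ·m = 1.73×10^-8 Ω·m
Section 1: A_strand = π(4.6850e-05)² = 6.896e-09 m²; R₁ = ρL/(N·A_s) = (1.73×10^-8)(21.1)/(7×6.896e-09) = 7.562 Ω
Section 2: A = π(0.644/2 mm)² = π(3.2200e-04 m)² = 3.257e-07 m²
R₂ = (1.73×10^-8)(18)/(3.257e-07) = 0.956 Ω
R = R₁ + R₂ = 8.518 Ω
P = I²R = (24.4)² × 8.518 = 5070 W

5070 W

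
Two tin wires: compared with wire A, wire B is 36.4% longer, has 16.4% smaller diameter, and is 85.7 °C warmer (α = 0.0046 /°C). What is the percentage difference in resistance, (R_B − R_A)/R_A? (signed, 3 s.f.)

R ∝ ρL/d² with ρ ∝ (1+αΔT), so R_B/R_A = (1 + 36.4/100) × (1 − 16.4/100)⁻² × (1 + 0.0046×85.7)
= 1.364 × 1.431 × 1.394 = 2.721
(R_B − R_A)/R_A = 2.721 − 1 = 172%

172%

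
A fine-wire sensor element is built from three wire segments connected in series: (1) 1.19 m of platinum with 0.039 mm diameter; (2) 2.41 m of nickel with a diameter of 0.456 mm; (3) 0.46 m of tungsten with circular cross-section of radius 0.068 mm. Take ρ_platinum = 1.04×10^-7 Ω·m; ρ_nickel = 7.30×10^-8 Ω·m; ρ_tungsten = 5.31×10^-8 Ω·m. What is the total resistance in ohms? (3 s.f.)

106 Ω

Seg 1: A = π(d/2)² = π(1.9500e-05 m)² = 1.195e-09 m²
R_1 = (1.04×10^-7)(1.19)/(1.195e-09) = 103.6 Ω
Seg 2: A = π(d/2)² = π(2.2800e-04 m)² = 1.633e-07 m²
R_2 = (7.30×10^-8)(2.41)/(1.633e-07) = 1.077 Ω
Seg 3: A = πr² = π(6.8000e-05 m)² = 1.453e-08 m²
R_3 = (5.31×10^-8)(0.46)/(1.453e-08) = 1.681 Ω
R_total = R_1 + R_2 + R_3 = 106 Ω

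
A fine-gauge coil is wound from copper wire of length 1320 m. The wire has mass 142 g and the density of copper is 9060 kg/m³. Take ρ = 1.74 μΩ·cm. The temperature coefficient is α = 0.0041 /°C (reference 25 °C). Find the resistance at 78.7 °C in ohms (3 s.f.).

2360 Ω

ρ = 1.74 μΩ·cm = 1.74×10^-8 Ω·m
A = m/(density·L) = 0.142/(9060×1320) = 1.1874e-08 m²
R = ρL/A = (1.74×10^-8)(1320)/(1.1874e-08) = 1934 Ω
R(78.7 °C) = 1934 × (1 + 0.0041×53.7) = 2360 Ω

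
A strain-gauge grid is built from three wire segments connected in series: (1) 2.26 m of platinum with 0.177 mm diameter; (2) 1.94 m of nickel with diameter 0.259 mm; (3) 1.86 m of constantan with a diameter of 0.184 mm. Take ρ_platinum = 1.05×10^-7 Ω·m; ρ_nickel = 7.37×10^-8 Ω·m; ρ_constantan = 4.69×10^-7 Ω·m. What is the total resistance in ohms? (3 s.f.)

Seg 1: A = π(d/2)² = π(8.8500e-05 m)² = 2.461e-08 m²
R_1 = (1.05×10^-7)(2.26)/(2.461e-08) = 9.644 Ω
Seg 2: A = π(d/2)² = π(1.2950e-04 m)² = 5.269e-08 m²
R_2 = (7.37×10^-8)(1.94)/(5.269e-08) = 2.714 Ω
Seg 3: A = π(d/2)² = π(9.2000e-05 m)² = 2.659e-08 m²
R_3 = (4.69×10^-7)(1.86)/(2.659e-08) = 32.81 Ω
R_total = R_1 + R_2 + R_3 = 45.2 Ω

45.2 Ω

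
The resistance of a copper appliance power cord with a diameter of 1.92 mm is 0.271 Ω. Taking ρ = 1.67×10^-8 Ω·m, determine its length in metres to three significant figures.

47.0 m

A = π(d/2)² = π(9.6000e-04 m)² = 2.895e-06 m²
L = RA/ρ = (0.271)(2.895e-06)/(1.67×10^-8) = 47.0 m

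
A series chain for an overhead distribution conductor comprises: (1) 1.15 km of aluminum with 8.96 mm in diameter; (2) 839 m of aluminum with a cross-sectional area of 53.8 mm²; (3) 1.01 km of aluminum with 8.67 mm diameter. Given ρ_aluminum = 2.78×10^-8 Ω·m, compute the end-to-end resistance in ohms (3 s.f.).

1.42 Ω

Seg 1: A = π(d/2)² = π(4.4800e-03 m)² = 6.305e-05 m²
R_1 = (2.78×10^-8)(1150)/(6.305e-05) = 0.507 Ω
Seg 2: A = 53.8 mm² = 5.380e-05 m²
R_2 = (2.78×10^-8)(839)/(5.380e-05) = 0.4335 Ω
Seg 3: A = π(d/2)² = π(4.3350e-03 m)² = 5.904e-05 m²
R_3 = (2.78×10^-8)(1010)/(5.904e-05) = 0.4756 Ω
R_total = R_1 + R_2 + R_3 = 1.42 Ω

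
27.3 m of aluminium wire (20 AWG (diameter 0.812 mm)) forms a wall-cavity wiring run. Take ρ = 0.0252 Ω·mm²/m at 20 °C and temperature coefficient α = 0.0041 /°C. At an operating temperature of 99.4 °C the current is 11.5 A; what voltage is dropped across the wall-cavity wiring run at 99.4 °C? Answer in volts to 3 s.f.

20.3 V

ρ = 0.0252 Ω·mm²/m = 2.52×10^-8 Ω·m
A = π(0.812/2 mm)² = π(4.0600e-04 m)² = 5.178e-07 m²
R₍20₎ = ρL/A = (2.52×10^-8)(27.3)/(5.178e-07) = 1.328 Ω
R₍99.4₎ = R₍20₎(1 + αΔT) = 1.328 × (1 + 0.0041×79.4) = 1.761 Ω
V = IR = 11.5 × 1.761 = 20.3 V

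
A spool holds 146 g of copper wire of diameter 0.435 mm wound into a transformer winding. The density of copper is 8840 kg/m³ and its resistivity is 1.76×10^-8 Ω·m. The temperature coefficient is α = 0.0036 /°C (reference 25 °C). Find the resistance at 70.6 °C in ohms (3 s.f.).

15.3 Ω

A = π(d/2)² = π(2.1750e-04 m)² = 1.4862e-07 m²
L = m/(density·A) = 0.146/(8840×1.4862e-07) = 111.1 m
R = ρL/A = (1.76×10^-8)(111.1)/(1.4862e-07) = 13.16 Ω
R(70.6 °C) = 13.16 × (1 + 0.0036×45.6) = 15.3 Ω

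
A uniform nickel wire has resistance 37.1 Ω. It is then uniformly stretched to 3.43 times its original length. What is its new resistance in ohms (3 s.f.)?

Volume constant ⇒ A' = A/k with k = 3.43. R' = ρ(kL)/(A/k) = k²R.
R' = 11.76 × 37.1 = 436 Ω

436 Ω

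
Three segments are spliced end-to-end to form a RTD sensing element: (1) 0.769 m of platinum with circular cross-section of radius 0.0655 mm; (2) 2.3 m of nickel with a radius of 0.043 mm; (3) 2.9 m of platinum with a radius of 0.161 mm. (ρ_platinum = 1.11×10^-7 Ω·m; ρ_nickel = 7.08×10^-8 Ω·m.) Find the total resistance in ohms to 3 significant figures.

38.3 Ω

Seg 1: A = πr² = π(6.5500e-05 m)² = 1.348e-08 m²
R_1 = (1.11×10^-7)(0.769)/(1.348e-08) = 6.333 Ω
Seg 2: A = πr² = π(4.3000e-05 m)² = 5.809e-09 m²
R_2 = (7.08×10^-8)(2.3)/(5.809e-09) = 28.03 Ω
Seg 3: A = πr² = π(1.6100e-04 m)² = 8.143e-08 m²
R_3 = (1.11×10^-7)(2.9)/(8.143e-08) = 3.953 Ω
R_total = R_1 + R_2 + R_3 = 38.3 Ω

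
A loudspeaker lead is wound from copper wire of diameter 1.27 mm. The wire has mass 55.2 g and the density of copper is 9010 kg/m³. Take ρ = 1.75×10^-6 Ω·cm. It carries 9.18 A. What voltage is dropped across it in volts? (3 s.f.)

ρ = 1.75×10^-6 Ω·cm = 1.75×10^-8 Ω·m
A = π(d/2)² = π(6.3500e-04 m)² = 1.2668e-06 m²
L = m/(density·A) = 0.0552/(9010×1.2668e-06) = 4.836 m
R = ρL/A = (1.75×10^-8)(4.836)/(1.2668e-06) = 0.06681 Ω
V = IR = 9.18 × 0.06681 = 0.613 V

0.613 V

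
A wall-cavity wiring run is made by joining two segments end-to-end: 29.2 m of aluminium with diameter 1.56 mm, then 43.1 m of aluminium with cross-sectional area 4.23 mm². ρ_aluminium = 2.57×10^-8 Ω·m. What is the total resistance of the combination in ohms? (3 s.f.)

Segment 1: A = π(d/2)² = π(7.8000e-04 m)² = 1.911e-06 m²
R₁ = ρL/A = (2.57×10^-8)(29.2)/(1.911e-06) = 0.3926 Ω
Segment 2: A = 4.23 mm² = 4.230e-06 m²
R₂ = (2.57×10^-8)(43.1)/(4.230e-06) = 0.2619 Ω
R = R₁ + R₂ = 0.654 Ω

0.654 Ω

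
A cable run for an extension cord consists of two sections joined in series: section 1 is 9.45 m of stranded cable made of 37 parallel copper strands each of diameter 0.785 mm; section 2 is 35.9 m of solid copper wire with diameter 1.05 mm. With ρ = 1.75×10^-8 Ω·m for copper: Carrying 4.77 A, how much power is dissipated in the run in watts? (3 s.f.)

Section 1: A_strand = π(3.9250e-04)² = 4.840e-07 m²; R₁ = ρL/(N·A_s) = (1.75×10^-8)(9.45)/(37×4.840e-07) = 0.009235 Ω
Section 2: A = π(d/2)² = π(5.2500e-04 m)² = 8.659e-07 m²
R₂ = (1.75×10^-8)(35.9)/(8.659e-07) = 0.7255 Ω
R = R₁ + R₂ = 0.7348 Ω
P = I²R = (4.77)² × 0.7348 = 16.7 W

16.7 W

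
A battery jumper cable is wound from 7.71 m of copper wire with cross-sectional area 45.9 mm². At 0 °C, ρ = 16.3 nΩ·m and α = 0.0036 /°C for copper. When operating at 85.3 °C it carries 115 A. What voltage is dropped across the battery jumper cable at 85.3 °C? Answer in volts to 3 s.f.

0.412 V

ρ = 16.3 nΩ·m = 1.63×10^-8 Ω·m
A = 45.9 mm² = 4.590e-05 m²
R₍0₎ = ρL/A = (1.63×10^-8)(7.71)/(4.590e-05) = 0.002738 Ω
R₍85.3₎ = R₍0₎(1 + αΔT) = 0.002738 × (1 + 0.0036×85.3) = 0.003579 Ω
V = IR = 115 × 0.003579 = 0.412 V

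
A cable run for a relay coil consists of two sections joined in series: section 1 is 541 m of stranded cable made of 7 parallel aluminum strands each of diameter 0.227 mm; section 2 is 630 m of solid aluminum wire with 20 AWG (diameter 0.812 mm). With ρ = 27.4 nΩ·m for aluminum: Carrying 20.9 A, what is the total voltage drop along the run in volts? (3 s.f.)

1790 V

ρ = 27.4 nΩ·m = 2.74×10^-8 Ω·m
Section 1: A_strand = π(1.1350e-04)² = 4.047e-08 m²; R₁ = ρL/(N·A_s) = (2.74×10^-8)(541)/(7×4.047e-08) = 52.32 Ω
Section 2: A = π(0.812/2 mm)² = π(4.0600e-04 m)² = 5.178e-07 m²
R₂ = (2.74×10^-8)(630)/(5.178e-07) = 33.33 Ω
R = R₁ + R₂ = 85.66 Ω
V = IR = 20.9 × 85.66 = 1790 V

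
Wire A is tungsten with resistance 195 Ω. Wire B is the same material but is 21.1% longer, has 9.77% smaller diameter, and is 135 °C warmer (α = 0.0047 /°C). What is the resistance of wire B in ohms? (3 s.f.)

R ∝ ρL/d² with ρ ∝ (1+αΔT), so R_B/R_A = (1 + 21.1/100) × (1 − 9.77/100)⁻² × (1 + 0.0047×135)
= 1.211 × 1.228 × 1.635 = 2.431
R_B = 2.431 × 195 = 474 Ω

474 Ω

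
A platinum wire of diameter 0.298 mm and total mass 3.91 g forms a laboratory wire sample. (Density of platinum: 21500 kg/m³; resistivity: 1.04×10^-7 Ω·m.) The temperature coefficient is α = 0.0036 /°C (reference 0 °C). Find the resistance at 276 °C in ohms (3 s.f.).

A = π(d/2)² = π(1.4900e-04 m)² = 6.9746e-08 m²
L = m/(density·A) = 0.00391/(21500×6.9746e-08) = 2.607 m
R = ρL/A = (1.04×10^-7)(2.607)/(6.9746e-08) = 3.888 Ω
R(276 °C) = 3.888 × (1 + 0.0036×276) = 7.75 Ω

7.75 Ω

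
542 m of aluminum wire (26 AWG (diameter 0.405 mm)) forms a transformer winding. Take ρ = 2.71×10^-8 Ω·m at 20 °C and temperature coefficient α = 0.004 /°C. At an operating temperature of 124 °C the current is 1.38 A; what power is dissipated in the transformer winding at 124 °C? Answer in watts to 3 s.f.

307 W

A = π(0.405/2 mm)² = π(2.0250e-04 m)² = 1.288e-07 m²
R₍20₎ = ρL/A = (2.71×10^-8)(542)/(1.288e-07) = 114 Ω
R₍124₎ = R₍20₎(1 + αΔT) = 114 × (1 + 0.004×104) = 161.4 Ω
P = I²R = (1.38)² × 161.4 = 307 W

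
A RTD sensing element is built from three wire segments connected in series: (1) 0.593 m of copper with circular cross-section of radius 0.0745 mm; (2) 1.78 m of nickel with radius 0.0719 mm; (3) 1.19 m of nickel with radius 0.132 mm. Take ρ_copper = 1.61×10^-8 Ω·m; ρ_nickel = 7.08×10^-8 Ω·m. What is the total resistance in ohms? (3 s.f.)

Seg 1: A = πr² = π(7.4500e-05 m)² = 1.744e-08 m²
R_1 = (1.61×10^-8)(0.593)/(1.744e-08) = 0.5475 Ω
Seg 2: A = πr² = π(7.1900e-05 m)² = 1.624e-08 m²
R_2 = (7.08×10^-8)(1.78)/(1.624e-08) = 7.76 Ω
Seg 3: A = πr² = π(1.3200e-04 m)² = 5.474e-08 m²
R_3 = (7.08×10^-8)(1.19)/(5.474e-08) = 1.539 Ω
R_total = R_1 + R_2 + R_3 = 9.85 Ω

9.85 Ω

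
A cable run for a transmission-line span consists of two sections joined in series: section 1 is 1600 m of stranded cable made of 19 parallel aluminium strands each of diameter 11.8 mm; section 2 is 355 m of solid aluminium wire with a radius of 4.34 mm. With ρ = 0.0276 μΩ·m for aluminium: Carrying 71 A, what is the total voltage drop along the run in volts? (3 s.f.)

13.3 V

ρ = 0.0276 μΩ·m = 2.76×10^-8 Ω·m
Section 1: A_strand = π(5.9000e-03)² = 1.094e-04 m²; R₁ = ρL/(N·A_s) = (2.76×10^-8)(1600)/(19×1.094e-04) = 0.02125 Ω
Section 2: A = πr² = π(4.3400e-03 m)² = 5.917e-05 m²
R₂ = (2.76×10^-8)(355)/(5.917e-05) = 0.1656 Ω
R = R₁ + R₂ = 0.1868 Ω
V = IR = 71 × 0.1868 = 13.3 V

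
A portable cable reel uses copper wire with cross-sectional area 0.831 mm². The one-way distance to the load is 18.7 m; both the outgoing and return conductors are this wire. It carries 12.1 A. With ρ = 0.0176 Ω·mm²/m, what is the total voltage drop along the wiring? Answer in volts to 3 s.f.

9.58 V

ρ = 0.0176 Ω·mm²/m = 1.76×10^-8 Ω·m
A = 0.831 mm² = 8.310e-07 m²
Total conductor length (both ways) L = 2 × 18.7 = 37.4 m
R = ρL/A = (1.76×10^-8)(37.4)/(8.310e-07) = 0.7921 Ω
V = IR = 12.1 × 0.7921 = 9.58 V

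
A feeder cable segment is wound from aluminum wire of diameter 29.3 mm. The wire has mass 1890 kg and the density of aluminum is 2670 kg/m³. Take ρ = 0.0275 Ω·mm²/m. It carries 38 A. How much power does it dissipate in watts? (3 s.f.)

ρ = 0.0275 Ω·mm²/m = 2.75×10^-8 Ω·m
A = π(d/2)² = π(1.4650e-02 m)² = 6.7426e-04 m²
L = m/(density·A) = 1890/(2670×6.7426e-04) = 1050 m
R = ρL/A = (2.75×10^-8)(1050)/(6.7426e-04) = 0.04282 Ω
P = I²R = (38)² × 0.04282 = 61.8 W

61.8 W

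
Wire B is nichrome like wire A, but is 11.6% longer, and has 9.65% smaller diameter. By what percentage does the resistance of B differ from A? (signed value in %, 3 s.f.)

R ∝ L/d², so R_B/R_A = (1 + 11.6/100) × (1 − 9.65/100)⁻²
= 1.116 × 1.225 = 1.367
(R_B − R_A)/R_A = 1.367 − 1 = 36.7%

36.7%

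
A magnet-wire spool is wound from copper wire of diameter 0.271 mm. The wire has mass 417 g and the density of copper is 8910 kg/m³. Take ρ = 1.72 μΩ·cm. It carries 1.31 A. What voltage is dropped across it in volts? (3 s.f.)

ρ = 1.72 μΩ·cm = 1.72×10^-8 Ω·m
A = π(d/2)² = π(1.3550e-04 m)² = 5.7680e-08 m²
L = m/(density·A) = 0.417/(8910×5.7680e-08) = 811.4 m
R = ρL/A = (1.72×10^-8)(811.4)/(5.7680e-08) = 242 Ω
V = IR = 1.31 × 242 = 317 V

317 V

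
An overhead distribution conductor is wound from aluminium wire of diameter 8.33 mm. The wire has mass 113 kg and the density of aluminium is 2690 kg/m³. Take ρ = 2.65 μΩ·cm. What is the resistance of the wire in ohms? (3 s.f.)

ρ = 2.65 μΩ·cm = 2.65×10^-8 Ω·m
A = π(d/2)² = π(4.1650e-03 m)² = 5.4498e-05 m²
L = m/(density·A) = 113/(2690×5.4498e-05) = 770.8 m
R = ρL/A = (2.65×10^-8)(770.8)/(5.4498e-05) = 0.375 Ω

0.375 Ω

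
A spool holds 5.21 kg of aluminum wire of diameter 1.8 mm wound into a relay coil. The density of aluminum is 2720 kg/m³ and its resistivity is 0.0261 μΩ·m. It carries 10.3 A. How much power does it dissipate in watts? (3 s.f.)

819 W

ρ = 0.0261 μΩ·m = 2.61×10^-8 Ω·m
A = π(d/2)² = π(9.0000e-04 m)² = 2.5447e-06 m²
L = m/(density·A) = 5.21/(2720×2.5447e-06) = 752.7 m
R = ρL/A = (2.61×10^-8)(752.7)/(2.5447e-06) = 7.72 Ω
P = I²R = (10.3)² × 7.72 = 819 W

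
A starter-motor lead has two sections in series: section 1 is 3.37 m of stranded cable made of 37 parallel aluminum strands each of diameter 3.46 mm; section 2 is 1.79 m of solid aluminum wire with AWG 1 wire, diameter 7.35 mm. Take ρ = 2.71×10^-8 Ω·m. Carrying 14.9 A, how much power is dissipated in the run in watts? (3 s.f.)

Section 1: A_strand = π(1.7300e-03)² = 9.402e-06 m²; R₁ = ρL/(N·A_s) = (2.71×10^-8)(3.37)/(37×9.402e-06) = 2.625×10^-4 Ω
Section 2: A = π(7.35/2 mm)² = π(3.6750e-03 m)² = 4.243e-05 m²
R₂ = (2.71×10^-8)(1.79)/(4.243e-05) = 0.001143 Ω
R = R₁ + R₂ = 0.001406 Ω
P = I²R = (14.9)² × 0.001406 = 0.312 W

0.312 W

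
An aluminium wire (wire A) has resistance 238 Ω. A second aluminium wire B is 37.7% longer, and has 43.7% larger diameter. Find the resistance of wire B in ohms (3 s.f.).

R ∝ L/d², so R_B/R_A = (1 + 37.7/100) × (1 + 43.7/100)⁻²
= 1.377 × 0.4843 = 0.6668
R_B = 0.6668 × 238 = 159 Ω

159 Ω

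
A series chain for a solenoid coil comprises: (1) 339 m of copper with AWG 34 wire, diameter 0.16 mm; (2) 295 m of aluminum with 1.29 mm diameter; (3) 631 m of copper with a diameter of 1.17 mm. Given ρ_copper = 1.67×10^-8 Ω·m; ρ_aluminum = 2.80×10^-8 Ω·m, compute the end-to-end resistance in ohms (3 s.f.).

298 Ω

Seg 1: A = π(0.16/2 mm)² = π(8.0000e-05 m)² = 2.011e-08 m²
R_1 = (1.67×10^-8)(339)/(2.011e-08) = 281.6 Ω
Seg 2: A = π(d/2)² = π(6.4500e-04 m)² = 1.307e-06 m²
R_2 = (2.80×10^-8)(295)/(1.307e-06) = 6.32 Ω
Seg 3: A = π(d/2)² = π(5.8500e-04 m)² = 1.075e-06 m²
R_3 = (1.67×10^-8)(631)/(1.075e-06) = 9.801 Ω
R_total = R_1 + R_2 + R_3 = 298 Ω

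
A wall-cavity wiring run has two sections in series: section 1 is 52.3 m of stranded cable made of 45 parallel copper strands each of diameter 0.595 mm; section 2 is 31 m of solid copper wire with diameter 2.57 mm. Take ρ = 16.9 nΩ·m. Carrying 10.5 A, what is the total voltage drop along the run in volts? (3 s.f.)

ρ = 16.9 nΩ·m = 1.69×10^-8 Ω·m
Section 1: A_strand = π(2.9750e-04)² = 2.781e-07 m²; R₁ = ρL/(N·A_s) = (1.69×10^-8)(52.3)/(45×2.781e-07) = 0.07064 Ω
Section 2: A = π(d/2)² = π(1.2850e-03 m)² = 5.187e-06 m²
R₂ = (1.69×10^-8)(31)/(5.187e-06) = 0.101 Ω
R = R₁ + R₂ = 0.1716 Ω
V = IR = 10.5 × 0.1716 = 1.80 V

1.80 V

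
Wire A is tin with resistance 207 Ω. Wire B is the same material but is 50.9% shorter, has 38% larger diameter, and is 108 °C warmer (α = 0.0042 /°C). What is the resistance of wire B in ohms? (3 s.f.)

R ∝ ρL/d² with ρ ∝ (1+αΔT), so R_B/R_A = (1 − 50.9/100) × (1 + 38/100)⁻² × (1 + 0.0042×108)
= 0.491 × 0.5251 × 1.454 = 0.3748
R_B = 0.3748 × 207 = 77.6 Ω

77.6 Ω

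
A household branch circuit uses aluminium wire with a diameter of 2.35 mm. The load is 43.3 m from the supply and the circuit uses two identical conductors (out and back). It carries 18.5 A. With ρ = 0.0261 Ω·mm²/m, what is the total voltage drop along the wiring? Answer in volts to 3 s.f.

9.64 V

ρ = 0.0261 Ω·mm²/m = 2.61×10^-8 Ω·m
A = π(d/2)² = π(1.1750e-03 m)² = 4.337e-06 m²
Total conductor length (both ways) L = 2 × 43.3 = 86.6 m
R = ρL/A = (2.61×10^-8)(86.6)/(4.337e-06) = 0.5211 Ω
V = IR = 18.5 × 0.5211 = 9.64 V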